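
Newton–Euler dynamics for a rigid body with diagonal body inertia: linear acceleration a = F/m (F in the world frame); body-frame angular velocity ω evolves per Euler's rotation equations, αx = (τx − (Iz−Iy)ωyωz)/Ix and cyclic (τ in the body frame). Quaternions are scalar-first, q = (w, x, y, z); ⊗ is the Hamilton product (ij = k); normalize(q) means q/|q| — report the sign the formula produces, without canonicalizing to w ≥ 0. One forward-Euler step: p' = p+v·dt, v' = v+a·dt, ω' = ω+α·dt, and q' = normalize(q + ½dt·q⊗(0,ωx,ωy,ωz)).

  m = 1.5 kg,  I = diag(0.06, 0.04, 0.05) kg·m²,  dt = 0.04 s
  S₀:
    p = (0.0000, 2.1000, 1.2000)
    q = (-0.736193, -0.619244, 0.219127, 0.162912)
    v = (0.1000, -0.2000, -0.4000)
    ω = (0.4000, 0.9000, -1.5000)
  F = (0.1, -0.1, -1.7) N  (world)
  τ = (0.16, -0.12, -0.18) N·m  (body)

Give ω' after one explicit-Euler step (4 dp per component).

ω' = (0.5157, 0.7860, -1.6382)

precession coupling ω×(Iω) = (-0.0135, -0.0060, -0.0072)
α = I⁻¹(τ − ω×Iω) = (2.8917, -2.8500, -3.4560)
ω + α·dt = (0.5157, 0.7860, -1.6382)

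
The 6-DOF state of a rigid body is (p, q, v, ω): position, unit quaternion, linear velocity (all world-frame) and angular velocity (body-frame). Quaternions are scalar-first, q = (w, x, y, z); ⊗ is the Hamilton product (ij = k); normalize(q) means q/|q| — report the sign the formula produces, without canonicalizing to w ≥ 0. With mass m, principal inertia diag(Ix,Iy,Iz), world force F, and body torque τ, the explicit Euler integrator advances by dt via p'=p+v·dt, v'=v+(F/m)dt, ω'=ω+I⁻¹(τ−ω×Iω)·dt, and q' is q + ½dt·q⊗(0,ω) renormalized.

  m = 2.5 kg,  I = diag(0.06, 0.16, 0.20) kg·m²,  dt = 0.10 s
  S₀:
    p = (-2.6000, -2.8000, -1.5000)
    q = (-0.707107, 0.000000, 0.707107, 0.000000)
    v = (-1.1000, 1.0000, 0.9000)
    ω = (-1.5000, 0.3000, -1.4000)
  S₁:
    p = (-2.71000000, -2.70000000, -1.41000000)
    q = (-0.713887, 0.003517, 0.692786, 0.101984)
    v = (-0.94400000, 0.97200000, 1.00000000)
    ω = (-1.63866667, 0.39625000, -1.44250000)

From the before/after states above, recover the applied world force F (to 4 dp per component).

velocity change Δv = (0.15600000, -0.02800000, 0.10000000)
applied force F = (3.9000, -0.7000, 2.5000)

F = (3.9000, -0.7000, 2.5000)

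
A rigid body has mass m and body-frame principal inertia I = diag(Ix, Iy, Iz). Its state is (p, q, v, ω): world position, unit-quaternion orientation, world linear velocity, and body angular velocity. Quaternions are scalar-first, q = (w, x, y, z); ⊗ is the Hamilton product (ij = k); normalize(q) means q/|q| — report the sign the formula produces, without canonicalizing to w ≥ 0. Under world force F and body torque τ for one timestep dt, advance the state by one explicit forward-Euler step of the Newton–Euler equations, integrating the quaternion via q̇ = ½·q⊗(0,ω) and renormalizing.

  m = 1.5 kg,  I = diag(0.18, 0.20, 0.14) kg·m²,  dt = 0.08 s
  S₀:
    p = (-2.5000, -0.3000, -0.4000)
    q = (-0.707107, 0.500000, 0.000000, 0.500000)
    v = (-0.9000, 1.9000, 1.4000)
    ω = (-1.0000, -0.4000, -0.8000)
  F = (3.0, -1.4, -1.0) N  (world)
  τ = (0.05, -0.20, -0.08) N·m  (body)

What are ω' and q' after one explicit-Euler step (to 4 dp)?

(τ − ω×Iω)/I = (0.3844, -1.1600, -0.6286)
new body rate ω' = (-0.9692, -0.4928, -0.8503)
2q̇ = q⊗(0,ω) = (0.9000000, 0.9071070, 0.1828428, 0.3656856)
q + ½dt·q⊗(0,ω), renormalized = (-0.6701, 0.5355, 0.0073, 0.5139)

ω' = (-0.9692, -0.4928, -0.8503)
q' = (-0.6701, 0.5355, 0.0073, 0.5139)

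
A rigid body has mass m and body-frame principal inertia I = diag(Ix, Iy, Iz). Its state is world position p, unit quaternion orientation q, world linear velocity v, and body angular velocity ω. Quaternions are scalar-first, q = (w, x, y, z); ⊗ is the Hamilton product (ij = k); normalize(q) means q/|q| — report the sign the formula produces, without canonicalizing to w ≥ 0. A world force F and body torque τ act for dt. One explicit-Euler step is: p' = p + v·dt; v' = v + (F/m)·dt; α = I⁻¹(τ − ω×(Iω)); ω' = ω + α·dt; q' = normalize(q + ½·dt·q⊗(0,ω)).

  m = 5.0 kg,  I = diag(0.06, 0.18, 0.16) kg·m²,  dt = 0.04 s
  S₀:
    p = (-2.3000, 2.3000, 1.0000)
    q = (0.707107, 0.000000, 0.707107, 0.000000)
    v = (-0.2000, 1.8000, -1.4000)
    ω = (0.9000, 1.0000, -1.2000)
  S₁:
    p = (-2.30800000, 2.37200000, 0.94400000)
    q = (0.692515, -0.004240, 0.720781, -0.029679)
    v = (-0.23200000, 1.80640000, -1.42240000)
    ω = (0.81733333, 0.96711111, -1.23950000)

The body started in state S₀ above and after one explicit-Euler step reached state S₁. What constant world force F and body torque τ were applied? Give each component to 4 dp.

F = (-4.0000, 0.8000, -2.8000)
τ = (-0.1000, -0.0400, -0.0500)

ω₁ − ω₀ = (-0.08266667, -0.03288889, -0.03950000)
precession coupling = (0.0240, 0.1080, 0.1080)
applied torque τ = (-0.1000, -0.0400, -0.0500)
v₁ − v₀ = (-0.03200000, 0.00640000, -0.02240000)
m·(v₁−v₀)/dt = (-4.0000, 0.8000, -2.8000)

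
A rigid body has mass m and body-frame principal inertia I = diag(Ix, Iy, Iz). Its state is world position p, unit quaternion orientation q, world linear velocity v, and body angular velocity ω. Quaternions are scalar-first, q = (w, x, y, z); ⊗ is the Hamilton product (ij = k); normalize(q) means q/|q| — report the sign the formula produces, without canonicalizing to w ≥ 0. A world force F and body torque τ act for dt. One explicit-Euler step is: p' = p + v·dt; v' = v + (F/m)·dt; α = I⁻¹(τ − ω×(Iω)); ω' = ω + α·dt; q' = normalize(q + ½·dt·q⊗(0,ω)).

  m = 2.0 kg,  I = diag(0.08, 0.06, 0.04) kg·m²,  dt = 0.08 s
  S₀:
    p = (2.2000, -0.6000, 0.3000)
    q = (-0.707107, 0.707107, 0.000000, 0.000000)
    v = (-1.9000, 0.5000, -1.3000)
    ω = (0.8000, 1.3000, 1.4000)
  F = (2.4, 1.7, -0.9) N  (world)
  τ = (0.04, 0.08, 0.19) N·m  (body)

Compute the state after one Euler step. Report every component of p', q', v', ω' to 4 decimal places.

a = F/m = (1.2000, 0.8500, -0.4500)
new position p' = (2.0480, -0.5600, 0.1960)
new velocity v' = (-1.8040, 0.5680, -1.3360)
precession coupling ω×(Iω) = (-0.0364, 0.0448, -0.0208)
angular accel α = (0.9550, 0.5867, 5.2700)
ω' = ω + α·dt = (0.8764, 1.3469, 1.8216)
q⊗(0,ω) = (-0.5656856, -0.5656856, -1.9091889, -0.0707107)
updated quaternion q' = (-0.7272, 0.6821, -0.0761, -0.0028)

p' = (2.0480, -0.5600, 0.1960)
q' = (-0.7272, 0.6821, -0.0761, -0.0028)
v' = (-1.8040, 0.5680, -1.3360)
ω' = (0.8764, 1.3469, 1.8216)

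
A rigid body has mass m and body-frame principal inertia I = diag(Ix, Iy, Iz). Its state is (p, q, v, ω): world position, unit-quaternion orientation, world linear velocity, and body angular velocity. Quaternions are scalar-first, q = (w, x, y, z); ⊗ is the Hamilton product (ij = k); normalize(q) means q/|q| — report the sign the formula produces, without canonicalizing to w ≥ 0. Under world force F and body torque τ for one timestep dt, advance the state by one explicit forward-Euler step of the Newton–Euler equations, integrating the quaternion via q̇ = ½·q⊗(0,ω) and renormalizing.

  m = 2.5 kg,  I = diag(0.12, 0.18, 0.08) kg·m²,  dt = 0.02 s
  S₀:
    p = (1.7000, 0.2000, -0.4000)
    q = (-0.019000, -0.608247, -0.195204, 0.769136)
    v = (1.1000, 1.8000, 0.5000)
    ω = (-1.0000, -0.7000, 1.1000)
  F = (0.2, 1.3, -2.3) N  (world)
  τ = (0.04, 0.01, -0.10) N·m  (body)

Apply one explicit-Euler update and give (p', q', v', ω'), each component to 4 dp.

linear accel F/m = (0.0800, 0.5200, -0.9200)
new position p' = (1.7220, 0.2360, -0.3900)
v + (F/m)dt = (1.1016, 1.8104, 0.4816)
angular accel α = (-0.3083, 0.3000, -1.7750)
ω' = ω + α·dt = (-1.0062, -0.6940, 1.0645)
q⊗(0,ω) = (-1.5909394, 0.3426708, -0.0867643, 0.2096689)
q' = normalize(q + ½dt·q⊗(0,ω)) = (-0.0349, -0.6047, -0.1960, 0.7711)

p' = (1.7220, 0.2360, -0.3900)
q' = (-0.0349, -0.6047, -0.1960, 0.7711)
v' = (1.1016, 1.8104, 0.4816)
ω' = (-1.0062, -0.6940, 1.0645)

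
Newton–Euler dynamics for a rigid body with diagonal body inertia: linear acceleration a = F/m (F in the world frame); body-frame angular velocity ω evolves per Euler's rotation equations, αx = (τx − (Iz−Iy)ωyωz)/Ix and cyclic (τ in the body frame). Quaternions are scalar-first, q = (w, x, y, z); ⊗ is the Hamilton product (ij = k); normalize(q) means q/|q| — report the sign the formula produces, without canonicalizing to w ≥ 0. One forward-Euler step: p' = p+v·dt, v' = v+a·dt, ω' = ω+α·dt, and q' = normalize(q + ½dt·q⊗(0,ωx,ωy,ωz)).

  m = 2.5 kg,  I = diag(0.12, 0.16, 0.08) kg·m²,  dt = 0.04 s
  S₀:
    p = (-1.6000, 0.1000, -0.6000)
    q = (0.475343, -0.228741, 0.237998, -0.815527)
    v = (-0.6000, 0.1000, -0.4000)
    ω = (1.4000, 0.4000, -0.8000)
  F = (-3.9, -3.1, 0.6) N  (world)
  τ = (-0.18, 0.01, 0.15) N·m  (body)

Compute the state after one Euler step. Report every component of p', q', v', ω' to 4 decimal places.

p' = (-1.6240, 0.1040, -0.6160)
q' = (0.4665, -0.2126, 0.2152, -0.8312)
v' = (-0.6624, 0.0504, -0.3904)
ω' = (1.3315, 0.4137, -0.7362)

a = F/m = (-1.5600, -1.2400, 0.2400)
p' = p + v·dt = (-1.6240, 0.1040, -0.6160)
v + (F/m)dt = (-0.6624, 0.0504, -0.3904)
ω×(Iω) gyroscopic = (0.0256, -0.0448, 0.0224)
angular accel α = (-1.7133, 0.3425, 1.5950)
new body rate ω' = (1.3315, 0.4137, -0.7362)
Hamilton product q⊗(0,ω) = (-0.4273834, 0.8012926, -1.1345934, -0.8049680)
q' = normalize(q + ½dt·q⊗(0,ω)) = (0.4665, -0.2126, 0.2152, -0.8312)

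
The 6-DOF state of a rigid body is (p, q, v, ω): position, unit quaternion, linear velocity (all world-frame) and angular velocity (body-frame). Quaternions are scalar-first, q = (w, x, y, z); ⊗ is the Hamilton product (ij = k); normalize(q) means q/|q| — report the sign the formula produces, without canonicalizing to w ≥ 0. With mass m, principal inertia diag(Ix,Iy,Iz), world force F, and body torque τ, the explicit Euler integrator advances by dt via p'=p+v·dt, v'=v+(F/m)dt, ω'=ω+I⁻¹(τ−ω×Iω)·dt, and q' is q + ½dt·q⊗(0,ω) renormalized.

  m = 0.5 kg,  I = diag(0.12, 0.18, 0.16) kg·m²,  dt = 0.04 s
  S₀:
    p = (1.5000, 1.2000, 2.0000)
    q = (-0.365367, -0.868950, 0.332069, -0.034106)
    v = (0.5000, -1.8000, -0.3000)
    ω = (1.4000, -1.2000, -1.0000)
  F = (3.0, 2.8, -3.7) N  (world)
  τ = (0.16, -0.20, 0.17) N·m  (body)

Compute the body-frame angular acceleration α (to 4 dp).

α = (1.5333, -1.4222, 1.6925)

ω×(Iω) gyroscopic = (-0.0240, 0.0560, -0.1008)
angular accel α = (1.5333, -1.4222, 1.6925)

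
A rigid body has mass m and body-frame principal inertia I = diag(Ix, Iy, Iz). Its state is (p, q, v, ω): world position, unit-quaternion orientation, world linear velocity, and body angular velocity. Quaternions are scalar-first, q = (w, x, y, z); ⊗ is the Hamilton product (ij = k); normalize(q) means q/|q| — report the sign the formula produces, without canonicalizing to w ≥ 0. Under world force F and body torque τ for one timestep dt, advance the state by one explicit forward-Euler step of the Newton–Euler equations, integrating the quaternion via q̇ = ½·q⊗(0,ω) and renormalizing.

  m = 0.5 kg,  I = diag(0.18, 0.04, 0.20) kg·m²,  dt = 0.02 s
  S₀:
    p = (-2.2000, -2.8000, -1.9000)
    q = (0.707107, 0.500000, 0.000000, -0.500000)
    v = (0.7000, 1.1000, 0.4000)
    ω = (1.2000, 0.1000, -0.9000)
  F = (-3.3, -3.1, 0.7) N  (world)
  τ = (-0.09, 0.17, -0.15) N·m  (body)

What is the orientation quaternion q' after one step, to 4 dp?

q⊗(0,ω) = (-1.0500000, 0.8985284, -0.0792893, -0.5863963)
q + ½dt·q⊗(0,ω), renormalized = (0.6965, 0.5089, -0.0008, -0.5058)

q' = (0.6965, 0.5089, -0.0008, -0.5058)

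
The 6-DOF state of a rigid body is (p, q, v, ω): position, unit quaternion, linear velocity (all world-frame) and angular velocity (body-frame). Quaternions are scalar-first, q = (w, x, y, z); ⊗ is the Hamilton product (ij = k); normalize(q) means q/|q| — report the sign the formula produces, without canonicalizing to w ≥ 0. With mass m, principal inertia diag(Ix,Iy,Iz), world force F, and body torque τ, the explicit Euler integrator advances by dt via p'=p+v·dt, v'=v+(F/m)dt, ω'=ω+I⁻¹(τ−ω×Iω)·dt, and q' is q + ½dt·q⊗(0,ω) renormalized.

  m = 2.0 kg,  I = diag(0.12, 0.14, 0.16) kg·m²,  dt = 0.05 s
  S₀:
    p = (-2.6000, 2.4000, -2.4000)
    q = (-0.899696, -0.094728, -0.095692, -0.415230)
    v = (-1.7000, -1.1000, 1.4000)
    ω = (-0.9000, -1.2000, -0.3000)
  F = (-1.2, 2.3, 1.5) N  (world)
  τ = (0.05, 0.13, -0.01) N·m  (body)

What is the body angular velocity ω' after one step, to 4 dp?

ω' = (-0.8822, -1.1497, -0.3099)

precession coupling ω×(Iω) = (0.0072, -0.0108, 0.0216)
angular accel α = (0.3567, 1.0057, -0.1975)
new body rate ω' = (-0.8822, -1.1497, -0.3099)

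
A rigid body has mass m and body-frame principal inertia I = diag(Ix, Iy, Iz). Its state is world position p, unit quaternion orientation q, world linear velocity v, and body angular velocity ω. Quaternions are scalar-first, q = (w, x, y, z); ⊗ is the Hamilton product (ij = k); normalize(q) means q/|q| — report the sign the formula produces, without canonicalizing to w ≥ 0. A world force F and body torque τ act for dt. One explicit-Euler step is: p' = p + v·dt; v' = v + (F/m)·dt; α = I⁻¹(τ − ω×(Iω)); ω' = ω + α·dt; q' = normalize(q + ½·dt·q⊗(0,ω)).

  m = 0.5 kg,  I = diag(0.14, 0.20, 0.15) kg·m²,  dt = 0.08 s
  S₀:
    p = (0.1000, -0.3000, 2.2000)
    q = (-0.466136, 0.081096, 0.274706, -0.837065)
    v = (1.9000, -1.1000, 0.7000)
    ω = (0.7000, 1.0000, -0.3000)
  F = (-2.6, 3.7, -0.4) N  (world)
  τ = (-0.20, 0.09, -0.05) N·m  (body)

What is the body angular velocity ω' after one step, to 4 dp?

ω' = (0.5771, 1.0352, -0.3491)

precession coupling ω×(Iω) = (0.0150, 0.0021, 0.0420)
α = I⁻¹(τ − ω×Iω) = (-1.5357, 0.4395, -0.6133)
new body rate ω' = (0.5771, 1.0352, -0.3491)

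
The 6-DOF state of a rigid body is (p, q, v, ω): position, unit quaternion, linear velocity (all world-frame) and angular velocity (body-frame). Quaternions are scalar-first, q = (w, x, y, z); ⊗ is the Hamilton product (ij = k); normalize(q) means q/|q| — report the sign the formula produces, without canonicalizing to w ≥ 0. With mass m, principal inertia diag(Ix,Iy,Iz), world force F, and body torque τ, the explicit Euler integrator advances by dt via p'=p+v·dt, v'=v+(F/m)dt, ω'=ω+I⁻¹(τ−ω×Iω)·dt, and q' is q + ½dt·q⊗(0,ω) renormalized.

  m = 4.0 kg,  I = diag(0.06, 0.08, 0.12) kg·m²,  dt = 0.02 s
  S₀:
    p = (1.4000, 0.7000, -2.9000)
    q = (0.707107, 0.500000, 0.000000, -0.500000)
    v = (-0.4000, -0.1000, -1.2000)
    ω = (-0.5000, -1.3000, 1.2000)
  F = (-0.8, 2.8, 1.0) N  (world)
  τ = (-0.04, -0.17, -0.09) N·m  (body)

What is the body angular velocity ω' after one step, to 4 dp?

α = I⁻¹(τ − ω×Iω) = (0.3733, -2.5750, -0.8583)
ω + α·dt = (-0.4925, -1.3515, 1.1828)

ω' = (-0.4925, -1.3515, 1.1828)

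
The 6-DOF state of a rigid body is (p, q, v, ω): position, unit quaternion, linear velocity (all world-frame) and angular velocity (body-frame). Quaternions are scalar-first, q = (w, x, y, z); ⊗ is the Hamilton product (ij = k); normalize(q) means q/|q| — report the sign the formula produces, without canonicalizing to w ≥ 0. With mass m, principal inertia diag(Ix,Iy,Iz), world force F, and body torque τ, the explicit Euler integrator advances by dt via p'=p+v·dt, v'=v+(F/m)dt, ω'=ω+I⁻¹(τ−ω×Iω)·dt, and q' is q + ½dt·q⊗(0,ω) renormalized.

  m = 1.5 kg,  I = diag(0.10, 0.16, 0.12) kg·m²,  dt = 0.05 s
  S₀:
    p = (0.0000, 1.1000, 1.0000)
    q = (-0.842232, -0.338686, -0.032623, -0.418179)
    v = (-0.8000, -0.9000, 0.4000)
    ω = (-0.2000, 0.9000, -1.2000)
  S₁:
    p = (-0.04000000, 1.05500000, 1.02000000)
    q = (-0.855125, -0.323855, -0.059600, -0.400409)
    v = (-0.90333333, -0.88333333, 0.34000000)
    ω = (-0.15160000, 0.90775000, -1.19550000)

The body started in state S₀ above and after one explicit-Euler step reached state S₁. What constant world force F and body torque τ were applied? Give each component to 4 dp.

F = (-3.1000, 0.5000, -1.8000)
τ = (0.1400, 0.0200, 0.0000)

Δv = v₁−v₀ = (-0.10333333, 0.01666667, -0.06000000)
applied force F = (-3.1000, 0.5000, -1.8000)
ω₁ − ω₀ = (0.04840000, 0.00775000, 0.00450000)
I·α + gyro = (0.1400, 0.0200, 0.0000)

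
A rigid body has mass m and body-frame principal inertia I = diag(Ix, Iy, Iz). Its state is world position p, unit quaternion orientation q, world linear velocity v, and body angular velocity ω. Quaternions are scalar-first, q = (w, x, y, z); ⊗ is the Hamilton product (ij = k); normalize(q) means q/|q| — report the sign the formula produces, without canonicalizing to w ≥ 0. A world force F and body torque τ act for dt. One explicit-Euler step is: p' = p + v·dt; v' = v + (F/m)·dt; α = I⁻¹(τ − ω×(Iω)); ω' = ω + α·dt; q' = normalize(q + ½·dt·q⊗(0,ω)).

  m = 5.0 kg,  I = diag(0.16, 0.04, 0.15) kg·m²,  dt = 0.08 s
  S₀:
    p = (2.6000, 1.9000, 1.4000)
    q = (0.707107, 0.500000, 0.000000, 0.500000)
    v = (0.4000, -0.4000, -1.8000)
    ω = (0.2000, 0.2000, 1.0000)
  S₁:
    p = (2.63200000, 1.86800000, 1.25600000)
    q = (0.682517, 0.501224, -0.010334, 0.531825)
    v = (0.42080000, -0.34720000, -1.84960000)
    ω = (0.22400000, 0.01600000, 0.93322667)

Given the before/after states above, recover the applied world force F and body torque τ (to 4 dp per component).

F = (1.3000, 3.3000, -3.1000)
τ = (0.0700, -0.0900, -0.1300)

Δv = v₁−v₀ = (0.02080000, 0.05280000, -0.04960000)
m·(v₁−v₀)/dt = (1.3000, 3.3000, -3.1000)
Δω = ω₁−ω₀ = (0.02400000, -0.18400000, -0.06677333)
applied torque τ = (0.0700, -0.0900, -0.1300)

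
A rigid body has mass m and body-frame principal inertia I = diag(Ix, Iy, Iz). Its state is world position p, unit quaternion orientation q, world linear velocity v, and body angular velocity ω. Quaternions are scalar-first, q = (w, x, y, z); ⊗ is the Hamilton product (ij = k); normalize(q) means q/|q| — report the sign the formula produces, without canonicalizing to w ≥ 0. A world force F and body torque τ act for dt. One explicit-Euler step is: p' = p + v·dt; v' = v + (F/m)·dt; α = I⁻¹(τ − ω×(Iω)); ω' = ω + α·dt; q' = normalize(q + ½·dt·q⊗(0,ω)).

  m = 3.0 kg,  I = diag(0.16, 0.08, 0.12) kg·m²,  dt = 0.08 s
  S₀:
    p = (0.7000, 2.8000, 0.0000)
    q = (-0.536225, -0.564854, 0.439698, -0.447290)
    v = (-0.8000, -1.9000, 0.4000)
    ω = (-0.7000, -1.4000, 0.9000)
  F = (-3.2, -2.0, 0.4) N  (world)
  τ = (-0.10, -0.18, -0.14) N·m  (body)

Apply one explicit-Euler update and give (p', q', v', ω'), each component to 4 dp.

α = I⁻¹(τ − ω×Iω) = (-0.3100, -1.9350, -0.5133)
ω' = ω + α·dt = (-0.7248, -1.5548, 0.8589)
Hamilton product q⊗(0,ω) = (0.6227404, 0.1448797, 1.5721866, 0.6159817)
q + ½dt·q⊗(0,ω), renormalized = (-0.5100, -0.5576, 0.5013, -0.4216)
p' = p + v·dt = (0.6360, 2.6480, 0.0320)
new velocity v' = (-0.8853, -1.9533, 0.4107)

p' = (0.6360, 2.6480, 0.0320)
q' = (-0.5100, -0.5576, 0.5013, -0.4216)
v' = (-0.8853, -1.9533, 0.4107)
ω' = (-0.7248, -1.5548, 0.8589)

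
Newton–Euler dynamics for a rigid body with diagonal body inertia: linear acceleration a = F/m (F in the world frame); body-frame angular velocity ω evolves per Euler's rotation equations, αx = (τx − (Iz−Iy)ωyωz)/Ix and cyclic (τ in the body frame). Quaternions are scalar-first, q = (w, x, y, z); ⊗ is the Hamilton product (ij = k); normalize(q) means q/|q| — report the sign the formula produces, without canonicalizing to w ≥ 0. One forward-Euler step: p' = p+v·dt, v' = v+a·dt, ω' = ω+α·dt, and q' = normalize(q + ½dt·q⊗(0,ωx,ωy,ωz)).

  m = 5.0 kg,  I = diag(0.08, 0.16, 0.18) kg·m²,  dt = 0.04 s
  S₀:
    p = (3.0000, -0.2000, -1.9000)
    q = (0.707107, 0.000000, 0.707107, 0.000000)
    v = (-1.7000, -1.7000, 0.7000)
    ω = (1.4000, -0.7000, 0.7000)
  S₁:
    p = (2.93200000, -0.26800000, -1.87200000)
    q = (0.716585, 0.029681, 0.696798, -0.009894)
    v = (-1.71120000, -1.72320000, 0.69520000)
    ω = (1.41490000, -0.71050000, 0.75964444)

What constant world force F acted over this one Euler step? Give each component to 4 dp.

Δv = v₁−v₀ = (-0.01120000, -0.02320000, -0.00480000)
F = m·Δv/dt = (-1.4000, -2.9000, -0.6000)

F = (-1.4000, -2.9000, -0.6000)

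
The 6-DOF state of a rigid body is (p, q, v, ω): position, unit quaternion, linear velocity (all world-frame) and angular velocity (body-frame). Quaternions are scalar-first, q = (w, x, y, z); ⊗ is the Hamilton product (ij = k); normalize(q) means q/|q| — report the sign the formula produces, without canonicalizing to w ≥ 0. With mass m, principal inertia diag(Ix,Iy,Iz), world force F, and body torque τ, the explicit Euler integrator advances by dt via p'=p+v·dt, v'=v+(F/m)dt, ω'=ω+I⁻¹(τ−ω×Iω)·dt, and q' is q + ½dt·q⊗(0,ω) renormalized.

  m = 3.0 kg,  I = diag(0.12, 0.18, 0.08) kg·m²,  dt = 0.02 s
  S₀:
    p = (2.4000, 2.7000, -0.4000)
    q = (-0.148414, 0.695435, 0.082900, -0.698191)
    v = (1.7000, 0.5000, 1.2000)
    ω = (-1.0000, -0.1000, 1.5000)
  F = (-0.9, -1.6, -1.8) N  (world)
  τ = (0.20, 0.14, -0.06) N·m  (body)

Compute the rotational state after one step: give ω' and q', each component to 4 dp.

ω' = (-0.9692, -0.0778, 1.4835)
q' = (-0.1309, 0.6974, 0.0796, -0.7002)

precession coupling ω×(Iω) = (0.0150, -0.0600, 0.0060)
angular accel α = (1.5417, 1.1111, -0.8250)
ω' = ω + α·dt = (-0.9692, -0.0778, 1.4835)
q⊗(0,ω) = (1.7510115, 0.2029449, -0.3301201, -0.2092645)
q' = normalize(q + ½dt·q⊗(0,ω)) = (-0.1309, 0.6974, 0.0796, -0.7002)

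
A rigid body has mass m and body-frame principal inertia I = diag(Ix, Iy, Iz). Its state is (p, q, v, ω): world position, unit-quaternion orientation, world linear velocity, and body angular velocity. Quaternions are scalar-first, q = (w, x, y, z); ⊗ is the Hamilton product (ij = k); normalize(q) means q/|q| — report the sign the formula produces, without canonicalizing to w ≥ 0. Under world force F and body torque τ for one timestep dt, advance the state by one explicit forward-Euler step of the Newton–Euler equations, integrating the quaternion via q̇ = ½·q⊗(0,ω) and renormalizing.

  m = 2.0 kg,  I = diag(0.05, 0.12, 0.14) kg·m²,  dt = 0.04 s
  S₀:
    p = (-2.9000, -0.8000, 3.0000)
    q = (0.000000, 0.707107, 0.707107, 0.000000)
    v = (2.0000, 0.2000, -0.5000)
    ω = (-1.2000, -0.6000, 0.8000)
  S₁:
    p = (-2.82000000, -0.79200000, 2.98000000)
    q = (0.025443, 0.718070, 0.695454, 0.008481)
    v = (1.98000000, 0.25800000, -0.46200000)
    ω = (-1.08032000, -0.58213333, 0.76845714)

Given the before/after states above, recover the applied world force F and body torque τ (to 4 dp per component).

ω₁ − ω₀ = (0.11968000, 0.01786667, -0.03154286)
τ = I·(Δω/dt) + ω₀×(Iω₀) = (0.1400, 0.1400, -0.0600)
v₁ − v₀ = (-0.02000000, 0.05800000, 0.03800000)
applied force F = (-1.0000, 2.9000, 1.9000)

F = (-1.0000, 2.9000, 1.9000)
τ = (0.1400, 0.1400, -0.0600)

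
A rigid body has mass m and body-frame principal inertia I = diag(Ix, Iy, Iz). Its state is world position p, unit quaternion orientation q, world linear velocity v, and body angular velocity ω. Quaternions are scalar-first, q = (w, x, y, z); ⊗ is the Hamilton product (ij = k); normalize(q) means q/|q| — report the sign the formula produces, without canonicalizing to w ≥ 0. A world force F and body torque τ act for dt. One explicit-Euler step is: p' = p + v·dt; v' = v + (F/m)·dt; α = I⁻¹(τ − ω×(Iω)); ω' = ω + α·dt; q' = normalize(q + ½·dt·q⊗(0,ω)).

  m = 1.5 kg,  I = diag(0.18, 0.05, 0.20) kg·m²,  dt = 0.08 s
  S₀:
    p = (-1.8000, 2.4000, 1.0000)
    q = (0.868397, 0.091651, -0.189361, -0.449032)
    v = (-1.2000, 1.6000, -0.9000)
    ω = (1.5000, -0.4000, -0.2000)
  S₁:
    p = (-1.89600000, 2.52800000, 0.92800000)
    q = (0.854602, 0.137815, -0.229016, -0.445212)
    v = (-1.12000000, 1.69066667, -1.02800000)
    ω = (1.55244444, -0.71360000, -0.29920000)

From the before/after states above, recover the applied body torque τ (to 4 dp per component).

Δω = ω₁−ω₀ = (0.05244444, -0.31360000, -0.09920000)
applied torque τ = (0.1300, -0.1900, -0.1700)

τ = (0.1300, -0.1900, -0.1700)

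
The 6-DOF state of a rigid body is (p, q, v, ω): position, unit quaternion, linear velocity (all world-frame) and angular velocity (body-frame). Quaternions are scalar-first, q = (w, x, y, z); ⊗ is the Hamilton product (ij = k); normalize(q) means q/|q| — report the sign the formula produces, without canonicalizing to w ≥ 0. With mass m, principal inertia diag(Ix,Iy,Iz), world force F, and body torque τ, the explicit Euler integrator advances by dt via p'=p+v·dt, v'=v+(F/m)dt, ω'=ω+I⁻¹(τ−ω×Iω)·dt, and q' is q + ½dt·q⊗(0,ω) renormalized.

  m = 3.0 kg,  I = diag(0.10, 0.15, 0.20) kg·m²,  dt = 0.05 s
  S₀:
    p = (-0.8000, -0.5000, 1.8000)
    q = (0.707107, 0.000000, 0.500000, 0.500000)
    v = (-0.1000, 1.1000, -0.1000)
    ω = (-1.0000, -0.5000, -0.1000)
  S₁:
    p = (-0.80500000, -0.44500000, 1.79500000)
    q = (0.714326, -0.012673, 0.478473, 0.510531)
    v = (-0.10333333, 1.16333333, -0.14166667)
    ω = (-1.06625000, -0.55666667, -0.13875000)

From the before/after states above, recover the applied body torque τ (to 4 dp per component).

ω₁ − ω₀ = (-0.06625000, -0.05666667, -0.03875000)
gyro term ω₀×Iω₀ = (0.0025, -0.0100, 0.0250)
applied torque τ = (-0.1300, -0.1800, -0.1300)

τ = (-0.1300, -0.1800, -0.1300)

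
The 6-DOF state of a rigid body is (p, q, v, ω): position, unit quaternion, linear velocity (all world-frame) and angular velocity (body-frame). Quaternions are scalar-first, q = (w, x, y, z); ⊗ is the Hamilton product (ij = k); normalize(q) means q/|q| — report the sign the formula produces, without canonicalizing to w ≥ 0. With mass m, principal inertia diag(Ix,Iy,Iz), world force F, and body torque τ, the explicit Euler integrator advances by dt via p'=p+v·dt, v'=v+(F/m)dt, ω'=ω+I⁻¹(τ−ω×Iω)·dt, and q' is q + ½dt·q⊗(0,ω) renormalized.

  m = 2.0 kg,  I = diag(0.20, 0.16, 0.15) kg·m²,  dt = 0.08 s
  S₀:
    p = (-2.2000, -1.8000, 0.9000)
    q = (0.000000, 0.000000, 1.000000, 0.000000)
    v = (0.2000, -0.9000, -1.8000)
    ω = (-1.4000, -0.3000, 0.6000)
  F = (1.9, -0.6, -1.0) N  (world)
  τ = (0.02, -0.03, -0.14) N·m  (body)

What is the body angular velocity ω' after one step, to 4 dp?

ω' = (-1.3927, -0.2940, 0.5343)

angular accel α = (0.0910, 0.0750, -0.8213)
ω' = ω + α·dt = (-1.3927, -0.2940, 0.5343)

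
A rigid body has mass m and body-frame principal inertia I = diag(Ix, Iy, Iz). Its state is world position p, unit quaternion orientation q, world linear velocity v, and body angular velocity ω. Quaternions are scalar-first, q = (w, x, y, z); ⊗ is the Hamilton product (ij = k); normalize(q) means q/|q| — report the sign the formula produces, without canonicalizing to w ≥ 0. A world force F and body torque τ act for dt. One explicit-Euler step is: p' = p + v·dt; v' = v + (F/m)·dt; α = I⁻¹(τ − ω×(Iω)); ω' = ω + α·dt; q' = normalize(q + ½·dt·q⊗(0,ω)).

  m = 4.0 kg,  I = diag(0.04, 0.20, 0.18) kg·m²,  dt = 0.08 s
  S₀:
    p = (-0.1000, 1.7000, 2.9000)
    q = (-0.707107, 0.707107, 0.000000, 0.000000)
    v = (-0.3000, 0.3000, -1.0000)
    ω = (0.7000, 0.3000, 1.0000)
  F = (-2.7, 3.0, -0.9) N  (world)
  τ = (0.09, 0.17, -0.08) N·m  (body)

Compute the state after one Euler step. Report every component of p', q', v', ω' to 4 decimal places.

p' = (-0.1240, 1.7240, 2.8200)
q' = (-0.7260, 0.6864, -0.0367, -0.0198)
v' = (-0.3540, 0.3600, -1.0180)
ω' = (0.8920, 0.4072, 0.9495)

gyro term ω×Iω = (-0.0060, -0.0980, 0.0336)
(τ − ω×Iω)/I = (2.4000, 1.3400, -0.6311)
new body rate ω' = (0.8920, 0.4072, 0.9495)
Hamilton product q⊗(0,ω) = (-0.4949749, -0.4949749, -0.9192391, -0.4949749)
updated quaternion q' = (-0.7260, 0.6864, -0.0367, -0.0198)
p' = p + v·dt = (-0.1240, 1.7240, 2.8200)
v + (F/m)dt = (-0.3540, 0.3600, -1.0180)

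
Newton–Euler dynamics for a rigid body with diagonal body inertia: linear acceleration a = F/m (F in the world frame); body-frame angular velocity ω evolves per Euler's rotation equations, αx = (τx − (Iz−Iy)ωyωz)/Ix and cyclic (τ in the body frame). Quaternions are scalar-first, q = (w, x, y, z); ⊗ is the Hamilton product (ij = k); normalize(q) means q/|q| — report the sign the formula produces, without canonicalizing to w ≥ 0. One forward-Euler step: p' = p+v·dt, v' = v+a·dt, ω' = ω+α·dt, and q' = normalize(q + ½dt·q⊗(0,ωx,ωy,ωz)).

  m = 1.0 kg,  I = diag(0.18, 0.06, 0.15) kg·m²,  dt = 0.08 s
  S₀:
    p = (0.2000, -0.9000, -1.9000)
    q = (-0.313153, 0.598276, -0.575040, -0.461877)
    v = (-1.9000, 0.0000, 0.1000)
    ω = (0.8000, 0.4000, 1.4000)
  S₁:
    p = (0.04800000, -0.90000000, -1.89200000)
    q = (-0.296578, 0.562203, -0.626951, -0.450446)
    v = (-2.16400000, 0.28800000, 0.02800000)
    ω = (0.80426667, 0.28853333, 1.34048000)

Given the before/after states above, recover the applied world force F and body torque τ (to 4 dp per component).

ω₁ − ω₀ = (0.00426667, -0.11146667, -0.05952000)
I·α + gyro = (0.0600, -0.0500, -0.1500)
Δv = v₁−v₀ = (-0.26400000, 0.28800000, -0.07200000)
m·(v₁−v₀)/dt = (-3.3000, 3.6000, -0.9000)

F = (-3.3000, 3.6000, -0.9000)
τ = (0.0600, -0.0500, -0.1500)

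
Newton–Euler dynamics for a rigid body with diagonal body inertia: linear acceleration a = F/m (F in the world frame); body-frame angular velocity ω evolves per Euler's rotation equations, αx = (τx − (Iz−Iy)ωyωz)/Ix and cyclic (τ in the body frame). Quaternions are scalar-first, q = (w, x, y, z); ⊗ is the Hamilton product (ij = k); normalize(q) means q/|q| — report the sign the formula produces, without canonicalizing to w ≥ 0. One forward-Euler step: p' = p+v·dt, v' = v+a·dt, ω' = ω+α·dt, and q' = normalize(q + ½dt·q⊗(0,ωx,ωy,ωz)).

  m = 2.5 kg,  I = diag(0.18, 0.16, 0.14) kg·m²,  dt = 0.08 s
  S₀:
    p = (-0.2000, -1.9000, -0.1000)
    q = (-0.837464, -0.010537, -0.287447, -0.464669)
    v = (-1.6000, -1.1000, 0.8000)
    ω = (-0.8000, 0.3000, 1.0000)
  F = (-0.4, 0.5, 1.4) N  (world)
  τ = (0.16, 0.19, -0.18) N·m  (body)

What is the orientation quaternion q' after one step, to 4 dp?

q' = (-0.8146, 0.0103, -0.2818, -0.5068)

2q̇ = q⊗(0,ω) = (0.5424735, 0.5219249, 0.1310330, -1.0705827)
updated quaternion q' = (-0.8146, 0.0103, -0.2818, -0.5068)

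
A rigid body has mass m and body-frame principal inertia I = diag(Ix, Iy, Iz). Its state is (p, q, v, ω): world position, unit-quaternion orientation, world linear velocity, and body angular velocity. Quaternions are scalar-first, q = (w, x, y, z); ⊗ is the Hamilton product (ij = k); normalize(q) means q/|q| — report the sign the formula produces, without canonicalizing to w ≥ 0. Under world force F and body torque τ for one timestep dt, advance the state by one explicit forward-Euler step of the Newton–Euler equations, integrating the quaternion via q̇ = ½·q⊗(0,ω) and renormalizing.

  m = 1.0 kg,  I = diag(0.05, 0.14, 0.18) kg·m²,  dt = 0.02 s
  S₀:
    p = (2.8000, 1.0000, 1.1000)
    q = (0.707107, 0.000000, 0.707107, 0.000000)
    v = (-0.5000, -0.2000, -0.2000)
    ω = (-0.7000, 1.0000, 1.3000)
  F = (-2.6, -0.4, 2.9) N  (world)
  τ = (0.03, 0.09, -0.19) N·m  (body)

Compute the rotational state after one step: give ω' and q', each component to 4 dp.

ω×(Iω) gyroscopic = (0.0520, 0.1183, -0.0630)
angular accel α = (-0.4400, -0.2021, -0.7056)
ω + α·dt = (-0.7088, 0.9960, 1.2859)
Hamilton product q⊗(0,ω) = (-0.7071070, 0.4242642, 0.7071070, 1.4142140)
updated quaternion q' = (0.6999, 0.0042, 0.7141, 0.0141)

ω' = (-0.7088, 0.9960, 1.2859)
q' = (0.6999, 0.0042, 0.7141, 0.0141)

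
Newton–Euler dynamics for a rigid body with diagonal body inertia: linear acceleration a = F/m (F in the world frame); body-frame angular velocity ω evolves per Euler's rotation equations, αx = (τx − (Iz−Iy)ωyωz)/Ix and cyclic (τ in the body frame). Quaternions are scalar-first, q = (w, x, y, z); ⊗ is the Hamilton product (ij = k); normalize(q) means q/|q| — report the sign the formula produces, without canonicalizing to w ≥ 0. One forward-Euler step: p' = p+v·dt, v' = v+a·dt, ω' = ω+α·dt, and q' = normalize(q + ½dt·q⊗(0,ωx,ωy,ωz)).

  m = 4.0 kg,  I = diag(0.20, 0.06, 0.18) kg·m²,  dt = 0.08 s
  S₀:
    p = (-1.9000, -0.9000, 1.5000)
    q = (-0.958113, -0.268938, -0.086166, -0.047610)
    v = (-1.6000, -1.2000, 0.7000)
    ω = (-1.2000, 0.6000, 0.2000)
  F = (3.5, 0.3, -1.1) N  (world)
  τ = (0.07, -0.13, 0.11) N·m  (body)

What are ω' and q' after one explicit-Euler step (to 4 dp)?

ω×(Iω) gyroscopic = (0.0144, -0.0048, 0.1008)
(τ − ω×Iω)/I = (0.2780, -2.0867, 0.0511)
ω + α·dt = (-1.1778, 0.4331, 0.2041)
2q̇ = q⊗(0,ω) = (-0.2615040, 1.1610684, -0.4639482, -0.4563846)
updated quaternion q' = (-0.9672, -0.2222, -0.1046, -0.0658)

ω' = (-1.1778, 0.4331, 0.2041)
q' = (-0.9672, -0.2222, -0.1046, -0.0658)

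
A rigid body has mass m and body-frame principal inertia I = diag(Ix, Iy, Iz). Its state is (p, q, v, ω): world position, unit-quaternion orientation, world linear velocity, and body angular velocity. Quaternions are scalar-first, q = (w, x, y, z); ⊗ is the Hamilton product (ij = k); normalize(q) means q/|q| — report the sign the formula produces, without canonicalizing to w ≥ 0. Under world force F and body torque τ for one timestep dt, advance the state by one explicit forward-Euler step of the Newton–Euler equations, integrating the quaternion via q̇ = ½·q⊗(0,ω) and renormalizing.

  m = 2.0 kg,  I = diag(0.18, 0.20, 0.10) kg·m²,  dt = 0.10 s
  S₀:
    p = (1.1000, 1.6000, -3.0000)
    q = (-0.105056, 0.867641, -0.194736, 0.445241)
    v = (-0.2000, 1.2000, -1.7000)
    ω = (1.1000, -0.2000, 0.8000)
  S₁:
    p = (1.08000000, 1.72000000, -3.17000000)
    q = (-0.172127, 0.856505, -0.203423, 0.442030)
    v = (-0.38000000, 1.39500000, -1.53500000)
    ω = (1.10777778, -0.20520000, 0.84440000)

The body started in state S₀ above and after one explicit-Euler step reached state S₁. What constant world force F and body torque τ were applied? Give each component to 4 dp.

Δω = ω₁−ω₀ = (0.00777778, -0.00520000, 0.04440000)
τ = I·(Δω/dt) + ω₀×(Iω₀) = (0.0300, 0.0600, 0.0400)
v₁ − v₀ = (-0.18000000, 0.19500000, 0.16500000)
m·(v₁−v₀)/dt = (-3.6000, 3.9000, 3.3000)

F = (-3.6000, 3.9000, 3.3000)
τ = (0.0300, 0.0600, 0.0400)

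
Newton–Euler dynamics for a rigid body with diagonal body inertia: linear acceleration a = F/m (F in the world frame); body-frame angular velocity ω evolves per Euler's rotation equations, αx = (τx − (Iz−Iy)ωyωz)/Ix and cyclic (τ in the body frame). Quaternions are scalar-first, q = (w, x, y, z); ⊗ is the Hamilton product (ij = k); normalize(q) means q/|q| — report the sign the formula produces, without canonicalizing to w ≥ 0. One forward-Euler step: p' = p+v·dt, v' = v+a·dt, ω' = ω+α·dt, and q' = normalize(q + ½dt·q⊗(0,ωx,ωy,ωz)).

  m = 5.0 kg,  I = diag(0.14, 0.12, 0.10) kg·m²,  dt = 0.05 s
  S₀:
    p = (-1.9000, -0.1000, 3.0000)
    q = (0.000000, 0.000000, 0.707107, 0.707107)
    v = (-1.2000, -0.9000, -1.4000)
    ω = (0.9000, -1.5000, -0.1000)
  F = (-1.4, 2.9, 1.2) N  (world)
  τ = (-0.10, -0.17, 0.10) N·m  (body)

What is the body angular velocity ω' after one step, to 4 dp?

ω' = (0.8654, -1.5693, -0.0635)

precession coupling ω×(Iω) = (-0.0030, -0.0036, 0.0270)
(τ − ω×Iω)/I = (-0.6929, -1.3867, 0.7300)
ω' = ω + α·dt = (0.8654, -1.5693, -0.0635)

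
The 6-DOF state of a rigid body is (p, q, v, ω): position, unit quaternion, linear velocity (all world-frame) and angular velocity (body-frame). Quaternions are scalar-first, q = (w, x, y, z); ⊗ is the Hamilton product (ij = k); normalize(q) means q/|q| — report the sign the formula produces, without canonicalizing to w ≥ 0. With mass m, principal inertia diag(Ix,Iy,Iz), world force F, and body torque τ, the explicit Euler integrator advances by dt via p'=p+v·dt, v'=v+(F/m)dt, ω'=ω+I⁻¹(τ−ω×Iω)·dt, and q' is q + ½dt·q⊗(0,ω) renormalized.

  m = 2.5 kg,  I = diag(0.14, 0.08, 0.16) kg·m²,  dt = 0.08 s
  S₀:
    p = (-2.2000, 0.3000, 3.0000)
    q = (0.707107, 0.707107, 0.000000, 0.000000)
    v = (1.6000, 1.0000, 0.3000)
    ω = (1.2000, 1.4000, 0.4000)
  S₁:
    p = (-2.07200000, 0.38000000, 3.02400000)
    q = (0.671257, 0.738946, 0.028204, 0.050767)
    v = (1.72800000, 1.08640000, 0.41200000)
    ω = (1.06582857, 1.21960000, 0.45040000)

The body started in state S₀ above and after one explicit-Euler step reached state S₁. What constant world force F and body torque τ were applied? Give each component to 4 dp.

F = (4.0000, 2.7000, 3.5000)
τ = (-0.1900, -0.1900, 0.0000)

v₁ − v₀ = (0.12800000, 0.08640000, 0.11200000)
m·(v₁−v₀)/dt = (4.0000, 2.7000, 3.5000)
Δω = ω₁−ω₀ = (-0.13417143, -0.18040000, 0.05040000)
ω₀×(Iω₀) = (0.0448, -0.0096, -0.1008)
applied torque τ = (-0.1900, -0.1900, 0.0000)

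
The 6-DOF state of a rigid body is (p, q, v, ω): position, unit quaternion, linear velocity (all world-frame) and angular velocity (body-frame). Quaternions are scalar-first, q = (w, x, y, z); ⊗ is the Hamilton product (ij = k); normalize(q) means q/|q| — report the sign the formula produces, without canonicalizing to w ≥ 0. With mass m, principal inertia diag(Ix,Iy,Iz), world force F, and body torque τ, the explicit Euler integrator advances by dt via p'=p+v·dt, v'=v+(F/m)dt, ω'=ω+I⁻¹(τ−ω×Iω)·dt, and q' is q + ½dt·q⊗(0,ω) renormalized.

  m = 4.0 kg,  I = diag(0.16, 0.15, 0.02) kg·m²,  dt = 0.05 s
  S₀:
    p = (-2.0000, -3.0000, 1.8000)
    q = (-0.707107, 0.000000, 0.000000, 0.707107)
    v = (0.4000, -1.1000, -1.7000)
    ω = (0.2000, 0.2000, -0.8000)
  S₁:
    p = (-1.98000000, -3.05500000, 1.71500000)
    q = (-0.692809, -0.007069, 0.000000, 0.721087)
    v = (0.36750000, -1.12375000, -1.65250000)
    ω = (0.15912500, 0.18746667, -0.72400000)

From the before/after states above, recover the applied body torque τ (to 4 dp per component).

Δω = ω₁−ω₀ = (-0.04087500, -0.01253333, 0.07600000)
τ = I·(Δω/dt) + ω₀×(Iω₀) = (-0.1100, -0.0600, 0.0300)

τ = (-0.1100, -0.0600, 0.0300)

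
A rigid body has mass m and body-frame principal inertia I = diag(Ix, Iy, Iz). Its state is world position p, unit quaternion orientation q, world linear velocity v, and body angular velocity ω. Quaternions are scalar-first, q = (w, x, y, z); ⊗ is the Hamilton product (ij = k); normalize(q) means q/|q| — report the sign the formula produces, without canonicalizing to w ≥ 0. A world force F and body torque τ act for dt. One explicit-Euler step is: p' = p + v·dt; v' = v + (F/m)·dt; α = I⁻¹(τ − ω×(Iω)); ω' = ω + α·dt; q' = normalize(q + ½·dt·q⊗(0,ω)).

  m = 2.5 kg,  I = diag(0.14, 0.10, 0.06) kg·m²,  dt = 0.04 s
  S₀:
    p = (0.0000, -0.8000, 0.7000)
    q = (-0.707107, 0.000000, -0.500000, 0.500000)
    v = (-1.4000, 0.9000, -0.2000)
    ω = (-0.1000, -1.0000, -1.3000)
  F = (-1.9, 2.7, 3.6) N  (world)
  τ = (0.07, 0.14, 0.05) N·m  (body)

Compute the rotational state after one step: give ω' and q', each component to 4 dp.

ω' = (-0.0651, -0.9482, -1.2640)
q' = (-0.7037, 0.0244, -0.4866, 0.5171)

angular accel α = (0.8714, 1.2960, 0.9000)
new body rate ω' = (-0.0651, -0.9482, -1.2640)
q⊗(0,ω) = (0.1500000, 1.2207107, 0.6571070, 0.8692391)
q' = normalize(q + ½dt·q⊗(0,ω)) = (-0.7037, 0.0244, -0.4866, 0.5171)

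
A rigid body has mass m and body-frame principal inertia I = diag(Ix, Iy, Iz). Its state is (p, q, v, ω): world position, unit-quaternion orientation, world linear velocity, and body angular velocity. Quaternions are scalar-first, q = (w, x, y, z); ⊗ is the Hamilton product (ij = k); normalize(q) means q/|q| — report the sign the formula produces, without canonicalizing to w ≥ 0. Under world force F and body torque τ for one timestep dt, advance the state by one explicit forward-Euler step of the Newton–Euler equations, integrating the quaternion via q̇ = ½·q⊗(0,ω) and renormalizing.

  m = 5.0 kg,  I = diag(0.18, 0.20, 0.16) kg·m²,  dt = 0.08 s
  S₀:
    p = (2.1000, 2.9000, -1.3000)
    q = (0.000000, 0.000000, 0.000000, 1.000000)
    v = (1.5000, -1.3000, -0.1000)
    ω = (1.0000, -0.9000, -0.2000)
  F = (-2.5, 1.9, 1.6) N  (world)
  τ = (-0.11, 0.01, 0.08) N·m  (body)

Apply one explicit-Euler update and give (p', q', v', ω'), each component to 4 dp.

p + v·dt = (2.2200, 2.7960, -1.3080)
new velocity v' = (1.4600, -1.2696, -0.0744)
ω×(Iω) gyroscopic = (-0.0072, -0.0040, -0.0180)
angular accel α = (-0.5711, 0.0700, 0.6125)
ω' = ω + α·dt = (0.9543, -0.8944, -0.1510)
2q̇ = q⊗(0,ω) = (0.2000000, 0.9000000, 1.0000000, 0.0000000)
q + ½dt·q⊗(0,ω), renormalized = (0.0080, 0.0359, 0.0399, 0.9985)

p' = (2.2200, 2.7960, -1.3080)
q' = (0.0080, 0.0359, 0.0399, 0.9985)
v' = (1.4600, -1.2696, -0.0744)
ω' = (0.9543, -0.8944, -0.1510)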